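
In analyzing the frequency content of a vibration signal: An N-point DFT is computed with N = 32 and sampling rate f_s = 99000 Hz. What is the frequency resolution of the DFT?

DFT frequency resolution = f_s / N
= 99000 / 32 = 12375/4 Hz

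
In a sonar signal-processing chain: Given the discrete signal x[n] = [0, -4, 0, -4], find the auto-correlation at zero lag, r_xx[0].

The auto-correlation at zero lag r_xx[0] equals the signal energy.
r_xx[0] = sum of x[n]^2 = 0^2 + (-4)^2 + 0^2 + (-4)^2
= 0 + 16 + 0 + 16 = 32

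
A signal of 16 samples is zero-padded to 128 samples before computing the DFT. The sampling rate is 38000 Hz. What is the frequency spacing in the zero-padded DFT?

Original DFT: N = 16, resolution = f_s/N = 38000/16 = 2375 Hz
Zero-padded DFT: N = 128, resolution = f_s/N = 38000/128 = 2375/8 Hz
Zero-padding interpolates the spectrum (finer frequency grid)
but does NOT improve the true spectral resolution (ability to resolve close frequencies).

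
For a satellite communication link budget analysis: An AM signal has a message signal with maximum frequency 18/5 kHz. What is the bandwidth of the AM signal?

In AM (double-sideband), the bandwidth is twice the message frequency.
BW = 2 * f_m = 2 * 18/5 kHz = 36/5 kHz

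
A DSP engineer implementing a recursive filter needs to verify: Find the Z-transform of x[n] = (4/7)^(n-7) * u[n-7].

Time-shifting property: if X(z) = Z{x[n]}, then Z{x[n-d]} = z^(-d) * X(z)
X(z) = z/(z - 4/7) for x[n] = (4/7)^n * u[n]
Z{x[n-7]} = z^(-7) * z/(z - 4/7) = z^(-6)/(z - 4/7)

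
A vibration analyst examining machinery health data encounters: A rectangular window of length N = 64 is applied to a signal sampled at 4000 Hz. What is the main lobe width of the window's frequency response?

For a rectangular window of length N,
the main lobe width in frequency is 2*f_s/N.
= 2*4000/64 = 125 Hz
This determines the minimum frequency separation for resolving two sinusoids.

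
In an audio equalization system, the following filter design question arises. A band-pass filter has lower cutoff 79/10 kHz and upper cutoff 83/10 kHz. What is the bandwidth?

Bandwidth = f_high - f_low
= 83/10 kHz - 79/10 kHz = 2/5 kHz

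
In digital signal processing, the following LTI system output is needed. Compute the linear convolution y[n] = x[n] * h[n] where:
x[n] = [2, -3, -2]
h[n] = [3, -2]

y[n] = sum_k x[k]*h[n-k]. Output length = len(x) + len(h) - 1 = 3 + 2 - 1 = 4.
y[0] = 2*3 = 6
y[1] = -3*3 + 2*-2 = -13
y[2] = -2*3 + -3*-2 = 0
y[3] = -2*-2 = 4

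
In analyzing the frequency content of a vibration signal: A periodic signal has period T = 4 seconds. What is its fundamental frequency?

The fundamental frequency is the reciprocal of the period.
f = 1/T = 1/(4) = 1/4 Hz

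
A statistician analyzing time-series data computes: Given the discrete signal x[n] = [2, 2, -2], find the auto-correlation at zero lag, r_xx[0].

The auto-correlation at zero lag r_xx[0] equals the signal energy.
r_xx[0] = sum of x[n]^2 = 2^2 + 2^2 + (-2)^2
= 4 + 4 + 4 = 12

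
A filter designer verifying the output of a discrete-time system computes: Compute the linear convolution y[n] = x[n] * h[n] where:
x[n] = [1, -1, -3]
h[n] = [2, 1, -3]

y[n] = sum_k x[k]*h[n-k]. Output length = len(x) + len(h) - 1 = 3 + 3 - 1 = 5.
y[0] = 1*2 = 2
y[1] = -1*2 + 1*1 = -1
y[2] = -3*2 + -1*1 + 1*-3 = -10
y[3] = -3*1 + -1*-3 = 0
y[4] = -3*-3 = 9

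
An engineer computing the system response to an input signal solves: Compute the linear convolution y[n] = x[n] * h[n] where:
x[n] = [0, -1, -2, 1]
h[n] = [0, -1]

y[n] = sum_k x[k]*h[n-k]. Output length = len(x) + len(h) - 1 = 4 + 2 - 1 = 5.
y[0] = 0*0 = 0
y[1] = -1*0 + 0*-1 = 0
y[2] = -2*0 + -1*-1 = 1
y[3] = 1*0 + -2*-1 = 2
y[4] = 1*-1 = -1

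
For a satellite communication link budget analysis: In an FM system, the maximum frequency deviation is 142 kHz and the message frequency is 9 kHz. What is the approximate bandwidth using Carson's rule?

Carson's rule: BW = 2*(delta_f + f_m)
= 2*(142 + 9) kHz = 302 kHz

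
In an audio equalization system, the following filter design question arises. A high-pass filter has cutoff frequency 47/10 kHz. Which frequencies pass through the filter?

A high-pass filter passes all frequencies above the cutoff frequency 47/10 kHz and attenuates lower frequencies.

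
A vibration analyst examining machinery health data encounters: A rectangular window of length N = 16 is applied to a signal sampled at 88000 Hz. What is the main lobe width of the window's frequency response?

For a rectangular window of length N,
the main lobe width in frequency is 2*f_s/N.
= 2*88000/16 = 11000 Hz
This determines the minimum frequency separation for resolving two sinusoids.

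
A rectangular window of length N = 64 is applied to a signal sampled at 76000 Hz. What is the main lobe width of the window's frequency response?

For a rectangular window of length N,
the main lobe width in frequency is 2*f_s/N.
= 2*76000/64 = 2375 Hz
This determines the minimum frequency separation for resolving two sinusoids.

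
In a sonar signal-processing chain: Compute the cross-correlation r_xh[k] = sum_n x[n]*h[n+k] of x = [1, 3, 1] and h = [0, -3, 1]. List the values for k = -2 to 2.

Both sequences indexed from 0 and zero outside their support.
Lags with overlap: k = -2 to 2.
  r_xh[-2] = x[2]*h[0] = 0
  r_xh[-1] = x[1]*h[0] + x[2]*h[1] = -3
  r_xh[0] = x[0]*h[0] + x[1]*h[1] + x[2]*h[2] = -8
  r_xh[1] = x[0]*h[1] + x[1]*h[2] = 0
  r_xh[2] = x[0]*h[2] = 1
r_xh = [0, -3, -8, 0, 1] (for k = -2, ..., 2)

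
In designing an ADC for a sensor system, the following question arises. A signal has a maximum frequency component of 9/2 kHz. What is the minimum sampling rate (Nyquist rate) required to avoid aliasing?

By the Nyquist-Shannon sampling theorem,
the minimum sampling rate (Nyquist rate) must be at least 2 * f_max.
Nyquist rate = 2 * 9/2 kHz = 9 kHz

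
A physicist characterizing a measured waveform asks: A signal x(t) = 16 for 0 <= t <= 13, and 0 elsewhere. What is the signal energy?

Energy = integral of |x(t)|^2 dt over the signal duration
= 16^2 * 13 = 256 * 13 = 3328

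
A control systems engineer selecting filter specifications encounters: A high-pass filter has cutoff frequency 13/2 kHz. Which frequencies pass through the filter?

A high-pass filter passes all frequencies above the cutoff frequency 13/2 kHz and attenuates lower frequencies.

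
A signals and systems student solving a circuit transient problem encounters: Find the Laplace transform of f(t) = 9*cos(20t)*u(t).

Standard pair: cos(wt)*u(t) <-> s/(s^2+w^2)
With w = 20: L{9*cos(20t)*u(t)} = 9s/(s^2+400)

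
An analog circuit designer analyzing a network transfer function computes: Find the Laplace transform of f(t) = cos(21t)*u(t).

Standard pair: cos(wt)*u(t) <-> s/(s^2+w^2)
With w = 21: L{cos(21t)*u(t)} = s/(s^2+441)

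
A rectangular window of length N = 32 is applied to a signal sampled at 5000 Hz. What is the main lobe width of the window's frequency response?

For a rectangular window of length N,
the main lobe width in frequency is 2*f_s/N.
= 2*5000/32 = 625/2 Hz
This determines the minimum frequency separation for resolving two sinusoids.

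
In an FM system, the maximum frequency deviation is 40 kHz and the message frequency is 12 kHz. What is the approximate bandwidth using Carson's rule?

Carson's rule: BW = 2*(delta_f + f_m)
= 2*(40 + 12) kHz = 104 kHz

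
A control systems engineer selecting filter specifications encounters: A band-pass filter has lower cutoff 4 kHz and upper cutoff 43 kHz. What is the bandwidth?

Bandwidth = f_high - f_low
= 43 kHz - 4 kHz = 39 kHz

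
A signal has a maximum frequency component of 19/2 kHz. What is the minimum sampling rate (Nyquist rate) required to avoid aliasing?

By the Nyquist-Shannon sampling theorem,
the minimum sampling rate (Nyquist rate) must be at least 2 * f_max.
Nyquist rate = 2 * 19/2 kHz = 19 kHz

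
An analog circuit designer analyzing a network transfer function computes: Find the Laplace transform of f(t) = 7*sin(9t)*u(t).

Standard pair: sin(wt)*u(t) <-> w/(s^2+w^2)
With w = 9: L{7*sin(9t)*u(t)} = 63/(s^2+81)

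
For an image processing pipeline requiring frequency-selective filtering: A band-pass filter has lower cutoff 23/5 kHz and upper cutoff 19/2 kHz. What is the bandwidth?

Bandwidth = f_high - f_low
= 19/2 kHz - 23/5 kHz = 49/10 kHz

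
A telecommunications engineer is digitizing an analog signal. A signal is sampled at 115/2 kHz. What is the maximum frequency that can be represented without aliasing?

The maximum frequency that can be represented without aliasing
is the Nyquist frequency: f_max = f_s / 2 = 115/2 kHz / 2 = 115/4 kHz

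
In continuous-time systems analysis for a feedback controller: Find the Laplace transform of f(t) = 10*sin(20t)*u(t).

Standard pair: sin(wt)*u(t) <-> w/(s^2+w^2)
With w = 20: L{10*sin(20t)*u(t)} = 200/(s^2+400)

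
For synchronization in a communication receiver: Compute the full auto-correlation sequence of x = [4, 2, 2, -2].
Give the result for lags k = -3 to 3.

r_xx[k] = sum_m x[m]*x[m+k], indexed from 0, for k = -3 to 3:
  r_xx[-3] = x[3]*x[0] = -8
  r_xx[-2] = x[2]*x[0] + x[3]*x[1] = 4
  r_xx[-1] = x[1]*x[0] + x[2]*x[1] + x[3]*x[2] = 8
  r_xx[0] = x[0]*x[0] + x[1]*x[1] + x[2]*x[2] + x[3]*x[3] = 28
  r_xx[1] = x[0]*x[1] + x[1]*x[2] + x[2]*x[3] = 8
  r_xx[2] = x[0]*x[2] + x[1]*x[3] = 4
  r_xx[3] = x[0]*x[3] = -8
r_xx = [-8, 4, 8, 28, 8, 4, -8]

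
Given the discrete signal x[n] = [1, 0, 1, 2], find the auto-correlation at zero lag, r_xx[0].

The auto-correlation at zero lag r_xx[0] equals the signal energy.
r_xx[0] = sum of x[n]^2 = 1^2 + 0^2 + 1^2 + 2^2
= 1 + 0 + 1 + 4 = 6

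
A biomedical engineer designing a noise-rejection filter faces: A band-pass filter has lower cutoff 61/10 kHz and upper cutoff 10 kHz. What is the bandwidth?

Bandwidth = f_high - f_low
= 10 kHz - 61/10 kHz = 39/10 kHz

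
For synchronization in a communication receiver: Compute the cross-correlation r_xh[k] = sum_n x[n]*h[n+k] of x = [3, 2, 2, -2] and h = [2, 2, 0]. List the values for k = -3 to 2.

Both sequences indexed from 0 and zero outside their support.
Lags with overlap: k = -3 to 2.
  r_xh[-3] = x[3]*h[0] = -4
  r_xh[-2] = x[2]*h[0] + x[3]*h[1] = 0
  r_xh[-1] = x[1]*h[0] + x[2]*h[1] + x[3]*h[2] = 8
  r_xh[0] = x[0]*h[0] + x[1]*h[1] + x[2]*h[2] = 10
  r_xh[1] = x[0]*h[1] + x[1]*h[2] = 6
  r_xh[2] = x[0]*h[2] = 0
r_xh = [-4, 0, 8, 10, 6, 0] (for k = -3, ..., 2)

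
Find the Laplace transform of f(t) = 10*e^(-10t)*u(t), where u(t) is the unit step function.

Standard Laplace transform pair:
e^(-at)*u(t) <-> 1/(s+a)
With a = 10: L{10*e^(-10t)*u(t)} = 10/(s+10), ROC: Re(s) > -10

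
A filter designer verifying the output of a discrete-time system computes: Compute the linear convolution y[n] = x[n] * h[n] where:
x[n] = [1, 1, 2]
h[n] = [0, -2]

y[n] = sum_k x[k]*h[n-k]. Output length = len(x) + len(h) - 1 = 3 + 2 - 1 = 4.
y[0] = 1*0 = 0
y[1] = 1*0 + 1*-2 = -2
y[2] = 2*0 + 1*-2 = -2
y[3] = 2*-2 = -4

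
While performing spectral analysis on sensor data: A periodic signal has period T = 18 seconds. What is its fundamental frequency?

The fundamental frequency is the reciprocal of the period.
f = 1/T = 1/(18) = 1/18 Hz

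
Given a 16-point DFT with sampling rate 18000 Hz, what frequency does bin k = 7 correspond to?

The frequency of DFT bin k is: f_k = k * f_s / N
f_7 = 7 * 18000 / 16 = 7875 Hz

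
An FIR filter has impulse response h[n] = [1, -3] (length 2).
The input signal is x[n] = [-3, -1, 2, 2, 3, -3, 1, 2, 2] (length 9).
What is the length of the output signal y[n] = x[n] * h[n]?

For linear convolution, the output length is:
len(y) = len(x) + len(h) - 1 = 9 + 2 - 1 = 10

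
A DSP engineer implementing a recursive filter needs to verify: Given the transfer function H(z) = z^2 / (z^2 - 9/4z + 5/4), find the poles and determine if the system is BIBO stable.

Poles are roots of the denominator: z^2 - 9/4z + 5/4 = 0.
Quadratic formula: z = [-(-9/4) +/- sqrt((-9/4)^2 - 4*(5/4))] / 2
Discriminant = 81/16 - 5 = 1/16; sqrt = 1/4.
z = (9/4 +/- 1/4) / 2 => z = 5/4 or z = 1.
|p1| = 5/4, |p2| = 1.
For BIBO stability, all poles must lie inside the unit circle (|p| < 1).
System is UNSTABLE since at least one |p| >= 1.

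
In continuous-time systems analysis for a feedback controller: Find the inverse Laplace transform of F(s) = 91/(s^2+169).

Standard pair: w/(s^2+w^2) <-> sin(wt)*u(t)
Recognize w^2 = 169, so w = 13; numerator 91 = 7*13.
f(t) = 7*sin(13t)*u(t)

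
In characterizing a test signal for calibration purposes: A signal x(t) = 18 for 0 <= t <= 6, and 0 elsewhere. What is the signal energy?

Energy = integral of |x(t)|^2 dt over the signal duration
= 18^2 * 6 = 324 * 6 = 1944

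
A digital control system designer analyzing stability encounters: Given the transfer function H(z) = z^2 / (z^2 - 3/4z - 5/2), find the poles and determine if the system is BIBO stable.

Poles are roots of the denominator: z^2 - 3/4z - 5/2 = 0.
Quadratic formula: z = [-(-3/4) +/- sqrt((-3/4)^2 - 4*(-5/2))] / 2
Discriminant = 9/16 + 10 = 169/16; sqrt = 13/4.
z = (3/4 +/- 13/4) / 2 => z = 2 or z = -5/4.
|p1| = 2, |p2| = 5/4.
For BIBO stability, all poles must lie inside the unit circle (|p| < 1).
System is UNSTABLE since at least one |p| >= 1.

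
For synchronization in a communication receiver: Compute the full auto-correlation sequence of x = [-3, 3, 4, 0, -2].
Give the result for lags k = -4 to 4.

r_xx[k] = sum_m x[m]*x[m+k], indexed from 0, for k = -4 to 4:
  r_xx[-4] = x[4]*x[0] = 6
  r_xx[-3] = x[3]*x[0] + x[4]*x[1] = -6
  r_xx[-2] = x[2]*x[0] + x[3]*x[1] + x[4]*x[2] = -20
  r_xx[-1] = x[1]*x[0] + x[2]*x[1] + x[3]*x[2] + x[4]*x[3] = 3
  r_xx[0] = x[0]*x[0] + x[1]*x[1] + x[2]*x[2] + x[3]*x[3] + x[4]*x[4] = 38
  r_xx[1] = x[0]*x[1] + x[1]*x[2] + x[2]*x[3] + x[3]*x[4] = 3
  r_xx[2] = x[0]*x[2] + x[1]*x[3] + x[2]*x[4] = -20
  r_xx[3] = x[0]*x[3] + x[1]*x[4] = -6
  r_xx[4] = x[0]*x[4] = 6
r_xx = [6, -6, -20, 3, 38, 3, -20, -6, 6]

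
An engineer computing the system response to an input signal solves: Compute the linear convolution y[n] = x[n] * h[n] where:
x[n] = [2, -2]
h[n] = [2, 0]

y[n] = sum_k x[k]*h[n-k]. Output length = len(x) + len(h) - 1 = 2 + 2 - 1 = 3.
y[0] = 2*2 = 4
y[1] = -2*2 + 2*0 = -4
y[2] = -2*0 = 0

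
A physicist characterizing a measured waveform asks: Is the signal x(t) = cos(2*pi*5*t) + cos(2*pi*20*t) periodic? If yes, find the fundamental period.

f1 = 5 Hz, f2 = 20 Hz
Period T1 = 1/5, T2 = 1/20
Ratio T1/T2 = 20/5, which is rational.
The signal is periodic with fundamental period T = 1/GCD(5,20) = 1/5 s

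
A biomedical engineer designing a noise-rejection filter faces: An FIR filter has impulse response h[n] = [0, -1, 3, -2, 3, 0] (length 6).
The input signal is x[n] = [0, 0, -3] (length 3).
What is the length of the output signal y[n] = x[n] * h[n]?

For linear convolution, the output length is:
len(y) = len(x) + len(h) - 1 = 3 + 6 - 1 = 8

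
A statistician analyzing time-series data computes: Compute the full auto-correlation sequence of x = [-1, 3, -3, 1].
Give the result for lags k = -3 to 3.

r_xx[k] = sum_m x[m]*x[m+k], indexed from 0, for k = -3 to 3:
  r_xx[-3] = x[3]*x[0] = -1
  r_xx[-2] = x[2]*x[0] + x[3]*x[1] = 6
  r_xx[-1] = x[1]*x[0] + x[2]*x[1] + x[3]*x[2] = -15
  r_xx[0] = x[0]*x[0] + x[1]*x[1] + x[2]*x[2] + x[3]*x[3] = 20
  r_xx[1] = x[0]*x[1] + x[1]*x[2] + x[2]*x[3] = -15
  r_xx[2] = x[0]*x[2] + x[1]*x[3] = 6
  r_xx[3] = x[0]*x[3] = -1
r_xx = [-1, 6, -15, 20, -15, 6, -1]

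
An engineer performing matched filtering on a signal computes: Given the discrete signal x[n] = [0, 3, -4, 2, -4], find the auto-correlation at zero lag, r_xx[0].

The auto-correlation at zero lag r_xx[0] equals the signal energy.
r_xx[0] = sum of x[n]^2 = 0^2 + 3^2 + (-4)^2 + 2^2 + (-4)^2
= 0 + 9 + 16 + 4 + 16 = 45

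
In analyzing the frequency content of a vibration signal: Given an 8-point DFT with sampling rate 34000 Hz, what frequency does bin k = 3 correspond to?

The frequency of DFT bin k is: f_k = k * f_s / N
f_3 = 3 * 34000 / 8 = 12750 Hz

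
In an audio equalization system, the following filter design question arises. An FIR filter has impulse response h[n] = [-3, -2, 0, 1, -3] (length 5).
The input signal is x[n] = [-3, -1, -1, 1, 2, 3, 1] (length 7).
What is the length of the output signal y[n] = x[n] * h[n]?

For linear convolution, the output length is:
len(y) = len(x) + len(h) - 1 = 7 + 5 - 1 = 11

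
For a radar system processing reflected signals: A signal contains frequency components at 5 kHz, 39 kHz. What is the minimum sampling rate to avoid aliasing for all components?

The highest frequency component is f_max = 39 kHz.
Nyquist rate = 2 * f_max = 2 * 39 kHz = 78 kHz.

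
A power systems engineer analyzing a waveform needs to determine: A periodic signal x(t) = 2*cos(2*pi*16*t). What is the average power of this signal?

Average power of A*cos(wt) is A^2/2.
P = 2^2 / 2 = 4/2 = 2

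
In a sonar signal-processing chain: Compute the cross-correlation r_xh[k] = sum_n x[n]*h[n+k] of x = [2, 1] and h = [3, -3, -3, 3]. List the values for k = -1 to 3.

Both sequences indexed from 0 and zero outside their support.
Lags with overlap: k = -1 to 3.
  r_xh[-1] = x[1]*h[0] = 3
  r_xh[0] = x[0]*h[0] + x[1]*h[1] = 3
  r_xh[1] = x[0]*h[1] + x[1]*h[2] = -9
  r_xh[2] = x[0]*h[2] + x[1]*h[3] = -3
  r_xh[3] = x[0]*h[3] = 6
r_xh = [3, 3, -9, -3, 6] (for k = -1, ..., 3)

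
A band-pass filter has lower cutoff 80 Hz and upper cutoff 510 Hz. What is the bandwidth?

Bandwidth = f_high - f_low
= 510 Hz - 80 Hz = 430 Hz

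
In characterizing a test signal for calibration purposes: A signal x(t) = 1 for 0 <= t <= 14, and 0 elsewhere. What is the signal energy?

Energy = integral of |x(t)|^2 dt over the signal duration
= 1^2 * 14 = 1 * 14 = 14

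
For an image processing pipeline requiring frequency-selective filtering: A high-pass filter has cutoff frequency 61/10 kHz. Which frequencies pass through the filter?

A high-pass filter passes all frequencies above the cutoff frequency 61/10 kHz and attenuates lower frequencies.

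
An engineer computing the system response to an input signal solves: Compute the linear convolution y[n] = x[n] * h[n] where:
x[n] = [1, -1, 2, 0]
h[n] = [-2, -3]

y[n] = sum_k x[k]*h[n-k]. Output length = len(x) + len(h) - 1 = 4 + 2 - 1 = 5.
y[0] = 1*-2 = -2
y[1] = -1*-2 + 1*-3 = -1
y[2] = 2*-2 + -1*-3 = -1
y[3] = 0*-2 + 2*-3 = -6
y[4] = 0*-3 = 0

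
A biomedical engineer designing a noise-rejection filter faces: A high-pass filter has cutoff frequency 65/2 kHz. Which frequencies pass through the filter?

A high-pass filter passes all frequencies above the cutoff frequency 65/2 kHz and attenuates lower frequencies.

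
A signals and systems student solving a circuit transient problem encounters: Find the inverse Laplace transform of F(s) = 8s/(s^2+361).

Standard pair: s/(s^2+w^2) <-> cos(wt)*u(t)
With k=8, w=19: f(t) = 8*cos(19t)*u(t)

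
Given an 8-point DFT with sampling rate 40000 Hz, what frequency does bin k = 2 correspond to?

The frequency of DFT bin k is: f_k = k * f_s / N
f_2 = 2 * 40000 / 8 = 10000 Hz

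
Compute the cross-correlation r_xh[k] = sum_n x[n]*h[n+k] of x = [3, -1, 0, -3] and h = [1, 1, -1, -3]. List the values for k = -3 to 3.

Both sequences indexed from 0 and zero outside their support.
Lags with overlap: k = -3 to 3.
  r_xh[-3] = x[3]*h[0] = -3
  r_xh[-2] = x[2]*h[0] + x[3]*h[1] = -3
  r_xh[-1] = x[1]*h[0] + x[2]*h[1] + x[3]*h[2] = 2
  r_xh[0] = x[0]*h[0] + x[1]*h[1] + x[2]*h[2] + x[3]*h[3] = 11
  r_xh[1] = x[0]*h[1] + x[1]*h[2] + x[2]*h[3] = 4
  r_xh[2] = x[0]*h[2] + x[1]*h[3] = 0
  r_xh[3] = x[0]*h[3] = -9
r_xh = [-3, -3, 2, 11, 4, 0, -9] (for k = -3, ..., 3)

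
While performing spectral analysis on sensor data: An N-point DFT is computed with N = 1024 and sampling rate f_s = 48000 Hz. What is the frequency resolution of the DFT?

DFT frequency resolution = f_s / N
= 48000 / 1024 = 375/8 Hz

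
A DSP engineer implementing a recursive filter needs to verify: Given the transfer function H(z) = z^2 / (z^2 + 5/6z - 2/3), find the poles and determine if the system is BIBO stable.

Poles are roots of the denominator: z^2 + 5/6z - 2/3 = 0.
Quadratic formula: z = [-(5/6) +/- sqrt((5/6)^2 - 4*(-2/3))] / 2
Discriminant = 25/36 + 8/3 = 121/36; sqrt = 11/6.
z = (-5/6 +/- 11/6) / 2 => z = 1/2 or z = -4/3.
|p1| = 4/3, |p2| = 1/2.
For BIBO stability, all poles must lie inside the unit circle (|p| < 1).
System is UNSTABLE since at least one |p| >= 1.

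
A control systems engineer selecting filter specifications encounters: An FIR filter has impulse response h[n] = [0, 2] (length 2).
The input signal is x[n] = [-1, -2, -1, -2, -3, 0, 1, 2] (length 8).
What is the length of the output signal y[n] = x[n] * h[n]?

For linear convolution, the output length is:
len(y) = len(x) + len(h) - 1 = 8 + 2 - 1 = 9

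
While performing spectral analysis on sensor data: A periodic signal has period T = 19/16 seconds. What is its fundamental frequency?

The fundamental frequency is the reciprocal of the period.
f = 1/T = 1/(19/16) = 16/19 Hz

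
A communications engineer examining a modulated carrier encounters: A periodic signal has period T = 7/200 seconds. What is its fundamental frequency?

The fundamental frequency is the reciprocal of the period.
f = 1/T = 1/(7/200) = 200/7 Hz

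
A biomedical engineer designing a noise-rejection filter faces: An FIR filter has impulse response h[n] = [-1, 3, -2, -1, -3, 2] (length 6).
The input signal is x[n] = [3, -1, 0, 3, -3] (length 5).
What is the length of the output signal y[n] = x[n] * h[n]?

For linear convolution, the output length is:
len(y) = len(x) + len(h) - 1 = 5 + 6 - 1 = 10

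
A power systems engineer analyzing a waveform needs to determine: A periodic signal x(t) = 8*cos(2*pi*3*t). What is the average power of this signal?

Average power of A*cos(wt) is A^2/2.
P = 8^2 / 2 = 64/2 = 32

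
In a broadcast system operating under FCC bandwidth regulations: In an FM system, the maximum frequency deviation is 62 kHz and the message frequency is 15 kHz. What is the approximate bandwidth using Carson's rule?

Carson's rule: BW = 2*(delta_f + f_m)
= 2*(62 + 15) kHz = 154 kHz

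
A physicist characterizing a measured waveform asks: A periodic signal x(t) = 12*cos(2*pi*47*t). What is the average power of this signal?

Average power of A*cos(wt) is A^2/2.
P = 12^2 / 2 = 144/2 = 72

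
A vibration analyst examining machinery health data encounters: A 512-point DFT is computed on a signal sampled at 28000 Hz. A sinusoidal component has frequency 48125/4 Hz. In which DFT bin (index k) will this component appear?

DFT frequency resolution = f_s/N = 28000/512 = 875/16 Hz
Bin index k = f_signal / resolution = 48125/4 / 875/16 = 220
The signal frequency 48125/4 Hz falls in DFT bin k = 220.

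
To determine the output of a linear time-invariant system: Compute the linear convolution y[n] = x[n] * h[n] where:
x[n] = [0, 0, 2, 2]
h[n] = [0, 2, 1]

y[n] = sum_k x[k]*h[n-k]. Output length = len(x) + len(h) - 1 = 4 + 3 - 1 = 6.
y[0] = 0*0 = 0
y[1] = 0*0 + 0*2 = 0
y[2] = 2*0 + 0*2 + 0*1 = 0
y[3] = 2*0 + 2*2 + 0*1 = 4
y[4] = 2*2 + 2*1 = 6
y[5] = 2*1 = 2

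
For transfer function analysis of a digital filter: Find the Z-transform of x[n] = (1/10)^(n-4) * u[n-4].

Time-shifting property: if X(z) = Z{x[n]}, then Z{x[n-d]} = z^(-d) * X(z)
X(z) = z/(z - 1/10) for x[n] = (1/10)^n * u[n]
Z{x[n-4]} = z^(-4) * z/(z - 1/10) = z^(-3)/(z - 1/10)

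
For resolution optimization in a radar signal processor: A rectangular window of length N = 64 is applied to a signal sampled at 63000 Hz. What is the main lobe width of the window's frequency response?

For a rectangular window of length N,
the main lobe width in frequency is 2*f_s/N.
= 2*63000/64 = 7875/4 Hz
This determines the minimum frequency separation for resolving two sinusoids.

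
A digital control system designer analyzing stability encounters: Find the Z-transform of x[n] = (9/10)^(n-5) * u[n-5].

Time-shifting property: if X(z) = Z{x[n]}, then Z{x[n-d]} = z^(-d) * X(z)
X(z) = z/(z - 9/10) for x[n] = (9/10)^n * u[n]
Z{x[n-5]} = z^(-5) * z/(z - 9/10) = z^(-4)/(z - 9/10)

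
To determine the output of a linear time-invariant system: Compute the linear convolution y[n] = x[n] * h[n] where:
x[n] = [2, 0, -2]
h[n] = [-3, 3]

y[n] = sum_k x[k]*h[n-k]. Output length = len(x) + len(h) - 1 = 3 + 2 - 1 = 4.
y[0] = 2*-3 = -6
y[1] = 0*-3 + 2*3 = 6
y[2] = -2*-3 + 0*3 = 6
y[3] = -2*3 = -6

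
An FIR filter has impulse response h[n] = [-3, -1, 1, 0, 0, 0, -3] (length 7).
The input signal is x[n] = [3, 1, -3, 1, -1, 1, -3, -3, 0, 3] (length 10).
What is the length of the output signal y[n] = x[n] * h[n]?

For linear convolution, the output length is:
len(y) = len(x) + len(h) - 1 = 10 + 7 - 1 = 16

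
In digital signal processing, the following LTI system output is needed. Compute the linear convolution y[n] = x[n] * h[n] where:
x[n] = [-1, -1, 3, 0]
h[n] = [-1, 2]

y[n] = sum_k x[k]*h[n-k]. Output length = len(x) + len(h) - 1 = 4 + 2 - 1 = 5.
y[0] = -1*-1 = 1
y[1] = -1*-1 + -1*2 = -1
y[2] = 3*-1 + -1*2 = -5
y[3] = 0*-1 + 3*2 = 6
y[4] = 0*2 = 0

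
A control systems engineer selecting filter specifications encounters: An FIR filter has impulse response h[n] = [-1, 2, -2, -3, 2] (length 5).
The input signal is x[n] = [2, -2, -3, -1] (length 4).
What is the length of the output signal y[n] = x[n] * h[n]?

For linear convolution, the output length is:
len(y) = len(x) + len(h) - 1 = 4 + 5 - 1 = 8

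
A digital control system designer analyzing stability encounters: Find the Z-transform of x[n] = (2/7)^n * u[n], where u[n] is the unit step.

The Z-transform of a^n * u[n] is z/(z-a) for |z| > |a|.
Here a = 2/7, so X(z) = z/(z - (2/7)) = 7z/(7z - 2)
ROC: |z| > 2/7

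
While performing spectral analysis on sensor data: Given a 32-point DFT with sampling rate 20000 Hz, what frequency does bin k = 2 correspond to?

The frequency of DFT bin k is: f_k = k * f_s / N
f_2 = 2 * 20000 / 32 = 1250 Hz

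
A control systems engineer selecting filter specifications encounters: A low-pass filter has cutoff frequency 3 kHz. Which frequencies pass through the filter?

A low-pass filter passes all frequencies below the cutoff frequency 3 kHz and attenuates higher frequencies.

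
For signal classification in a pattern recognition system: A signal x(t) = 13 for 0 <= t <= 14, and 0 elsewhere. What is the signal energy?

Energy = integral of |x(t)|^2 dt over the signal duration
= 13^2 * 14 = 169 * 14 = 2366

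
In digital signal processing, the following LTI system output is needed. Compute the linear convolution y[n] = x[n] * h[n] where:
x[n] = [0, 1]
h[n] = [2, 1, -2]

y[n] = sum_k x[k]*h[n-k]. Output length = len(x) + len(h) - 1 = 2 + 3 - 1 = 4.
y[0] = 0*2 = 0
y[1] = 1*2 + 0*1 = 2
y[2] = 1*1 + 0*-2 = 1
y[3] = 1*-2 = -2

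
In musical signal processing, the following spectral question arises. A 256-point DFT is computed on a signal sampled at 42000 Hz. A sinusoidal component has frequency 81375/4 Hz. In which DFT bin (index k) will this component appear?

DFT frequency resolution = f_s/N = 42000/256 = 2625/16 Hz
Bin index k = f_signal / resolution = 81375/4 / 2625/16 = 124
The signal frequency 81375/4 Hz falls in DFT bin k = 124.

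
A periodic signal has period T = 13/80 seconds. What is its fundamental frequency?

The fundamental frequency is the reciprocal of the period.
f = 1/T = 1/(13/80) = 80/13 Hz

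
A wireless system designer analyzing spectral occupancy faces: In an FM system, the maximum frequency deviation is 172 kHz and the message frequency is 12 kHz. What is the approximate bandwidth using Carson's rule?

Carson's rule: BW = 2*(delta_f + f_m)
= 2*(172 + 12) kHz = 368 kHz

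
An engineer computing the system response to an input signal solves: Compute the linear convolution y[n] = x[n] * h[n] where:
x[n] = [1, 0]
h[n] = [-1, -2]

y[n] = sum_k x[k]*h[n-k]. Output length = len(x) + len(h) - 1 = 2 + 2 - 1 = 3.
y[0] = 1*-1 = -1
y[1] = 0*-1 + 1*-2 = -2
y[2] = 0*-2 = 0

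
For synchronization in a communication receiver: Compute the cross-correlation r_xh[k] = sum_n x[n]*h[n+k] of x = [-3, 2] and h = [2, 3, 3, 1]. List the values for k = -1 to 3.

Both sequences indexed from 0 and zero outside their support.
Lags with overlap: k = -1 to 3.
  r_xh[-1] = x[1]*h[0] = 4
  r_xh[0] = x[0]*h[0] + x[1]*h[1] = 0
  r_xh[1] = x[0]*h[1] + x[1]*h[2] = -3
  r_xh[2] = x[0]*h[2] + x[1]*h[3] = -7
  r_xh[3] = x[0]*h[3] = -3
r_xh = [4, 0, -3, -7, -3] (for k = -1, ..., 3)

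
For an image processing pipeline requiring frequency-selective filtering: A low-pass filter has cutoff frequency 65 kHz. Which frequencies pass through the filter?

A low-pass filter passes all frequencies below the cutoff frequency 65 kHz and attenuates higher frequencies.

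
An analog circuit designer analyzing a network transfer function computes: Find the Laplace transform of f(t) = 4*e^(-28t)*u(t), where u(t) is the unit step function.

Standard Laplace transform pair:
e^(-at)*u(t) <-> 1/(s+a)
With a = 28: L{4*e^(-28t)*u(t)} = 4/(s+28), ROC: Re(s) > -28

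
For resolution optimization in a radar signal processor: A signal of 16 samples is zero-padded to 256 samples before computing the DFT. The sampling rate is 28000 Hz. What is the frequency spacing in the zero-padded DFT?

Original DFT: N = 16, resolution = f_s/N = 28000/16 = 1750 Hz
Zero-padded DFT: N = 256, resolution = f_s/N = 28000/256 = 875/8 Hz
Zero-padding interpolates the spectrum (finer frequency grid)
but does NOT improve the true spectral resolution (ability to resolve close frequencies).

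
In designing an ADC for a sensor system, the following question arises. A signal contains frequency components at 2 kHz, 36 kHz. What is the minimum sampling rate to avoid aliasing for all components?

The highest frequency component is f_max = 36 kHz.
Nyquist rate = 2 * f_max = 2 * 36 kHz = 72 kHz.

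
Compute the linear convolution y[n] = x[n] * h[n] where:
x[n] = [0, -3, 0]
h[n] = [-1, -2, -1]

y[n] = sum_k x[k]*h[n-k]. Output length = len(x) + len(h) - 1 = 3 + 3 - 1 = 5.
y[0] = 0*-1 = 0
y[1] = -3*-1 + 0*-2 = 3
y[2] = 0*-1 + -3*-2 + 0*-1 = 6
y[3] = 0*-2 + -3*-1 = 3
y[4] = 0*-1 = 0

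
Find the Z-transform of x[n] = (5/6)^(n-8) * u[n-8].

Time-shifting property: if X(z) = Z{x[n]}, then Z{x[n-d]} = z^(-d) * X(z)
X(z) = z/(z - 5/6) for x[n] = (5/6)^n * u[n]
Z{x[n-8]} = z^(-8) * z/(z - 5/6) = z^(-7)/(z - 5/6)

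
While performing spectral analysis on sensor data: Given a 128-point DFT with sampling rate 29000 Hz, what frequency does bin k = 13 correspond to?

The frequency of DFT bin k is: f_k = k * f_s / N
f_13 = 13 * 29000 / 128 = 47125/16 Hz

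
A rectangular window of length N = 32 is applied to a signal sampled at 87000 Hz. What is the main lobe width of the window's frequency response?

For a rectangular window of length N,
the main lobe width in frequency is 2*f_s/N.
= 2*87000/32 = 10875/2 Hz
This determines the minimum frequency separation for resolving two sinusoids.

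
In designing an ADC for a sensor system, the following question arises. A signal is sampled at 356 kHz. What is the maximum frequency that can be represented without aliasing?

The maximum frequency that can be represented without aliasing
is the Nyquist frequency: f_max = f_s / 2 = 356 kHz / 2 = 178 kHz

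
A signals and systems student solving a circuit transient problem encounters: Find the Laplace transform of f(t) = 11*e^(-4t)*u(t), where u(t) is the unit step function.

Standard Laplace transform pair:
e^(-at)*u(t) <-> 1/(s+a)
With a = 4: L{11*e^(-4t)*u(t)} = 11/(s+4), ROC: Re(s) > -4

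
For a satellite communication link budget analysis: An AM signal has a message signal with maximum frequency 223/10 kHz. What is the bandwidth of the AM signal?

In AM (double-sideband), the bandwidth is twice the message frequency.
BW = 2 * f_m = 2 * 223/10 kHz = 223/5 kHz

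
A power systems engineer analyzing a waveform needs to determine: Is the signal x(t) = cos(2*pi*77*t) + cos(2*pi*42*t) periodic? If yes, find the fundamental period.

f1 = 77 Hz, f2 = 42 Hz
Period T1 = 1/77, T2 = 1/42
Ratio T1/T2 = 42/77, which is rational.
The signal is periodic with fundamental period T = 1/GCD(77,42) = 1/7 s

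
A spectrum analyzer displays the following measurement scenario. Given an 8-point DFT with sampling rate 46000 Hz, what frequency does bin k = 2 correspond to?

The frequency of DFT bin k is: f_k = k * f_s / N
f_2 = 2 * 46000 / 8 = 11500 Hz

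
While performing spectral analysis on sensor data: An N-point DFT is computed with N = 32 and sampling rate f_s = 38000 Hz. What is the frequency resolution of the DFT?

DFT frequency resolution = f_s / N
= 38000 / 32 = 2375/2 Hz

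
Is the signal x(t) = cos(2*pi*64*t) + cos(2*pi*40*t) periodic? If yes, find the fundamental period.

f1 = 64 Hz, f2 = 40 Hz
Period T1 = 1/64, T2 = 1/40
Ratio T1/T2 = 40/64, which is rational.
The signal is periodic with fundamental period T = 1/GCD(64,40) = 1/8 s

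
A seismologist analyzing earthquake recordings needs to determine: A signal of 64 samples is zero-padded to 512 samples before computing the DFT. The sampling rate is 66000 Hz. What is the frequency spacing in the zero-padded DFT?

Original DFT: N = 64, resolution = f_s/N = 66000/64 = 4125/4 Hz
Zero-padded DFT: N = 512, resolution = f_s/N = 66000/512 = 4125/32 Hz
Zero-padding interpolates the spectrum (finer frequency grid)
but does NOT improve the true spectral resolution (ability to resolve close frequencies).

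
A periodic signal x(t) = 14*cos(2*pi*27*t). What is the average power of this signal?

Average power of A*cos(wt) is A^2/2.
P = 14^2 / 2 = 196/2 = 98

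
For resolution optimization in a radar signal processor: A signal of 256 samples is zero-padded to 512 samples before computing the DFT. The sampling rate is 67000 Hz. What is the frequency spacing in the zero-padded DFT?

Original DFT: N = 256, resolution = f_s/N = 67000/256 = 8375/32 Hz
Zero-padded DFT: N = 512, resolution = f_s/N = 67000/512 = 8375/64 Hz
Zero-padding interpolates the spectrum (finer frequency grid)
but does NOT improve the true spectral resolution (ability to resolve close frequencies).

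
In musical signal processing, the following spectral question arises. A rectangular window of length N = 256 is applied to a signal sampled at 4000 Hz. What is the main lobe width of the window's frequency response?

For a rectangular window of length N,
the main lobe width in frequency is 2*f_s/N.
= 2*4000/256 = 125/4 Hz
This determines the minimum frequency separation for resolving two sinusoids.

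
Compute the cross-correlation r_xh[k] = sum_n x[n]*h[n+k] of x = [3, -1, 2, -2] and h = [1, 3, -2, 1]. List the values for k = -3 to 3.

Both sequences indexed from 0 and zero outside their support.
Lags with overlap: k = -3 to 3.
  r_xh[-3] = x[3]*h[0] = -2
  r_xh[-2] = x[2]*h[0] + x[3]*h[1] = -4
  r_xh[-1] = x[1]*h[0] + x[2]*h[1] + x[3]*h[2] = 9
  r_xh[0] = x[0]*h[0] + x[1]*h[1] + x[2]*h[2] + x[3]*h[3] = -6
  r_xh[1] = x[0]*h[1] + x[1]*h[2] + x[2]*h[3] = 13
  r_xh[2] = x[0]*h[2] + x[1]*h[3] = -7
  r_xh[3] = x[0]*h[3] = 3
r_xh = [-2, -4, 9, -6, 13, -7, 3] (for k = -3, ..., 3)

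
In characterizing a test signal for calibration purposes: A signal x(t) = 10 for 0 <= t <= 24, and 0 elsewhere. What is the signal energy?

Energy = integral of |x(t)|^2 dt over the signal duration
= 10^2 * 24 = 100 * 24 = 2400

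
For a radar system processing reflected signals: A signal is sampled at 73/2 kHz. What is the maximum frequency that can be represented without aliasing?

The maximum frequency that can be represented without aliasing
is the Nyquist frequency: f_max = f_s / 2 = 73/2 kHz / 2 = 73/4 kHz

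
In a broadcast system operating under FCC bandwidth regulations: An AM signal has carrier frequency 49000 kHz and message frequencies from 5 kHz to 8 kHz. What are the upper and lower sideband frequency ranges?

Upper sideband (USB) = fc + [fm_low, fm_high] = 49000 + [5, 8] = [49005, 49008] kHz
Lower sideband (LSB) = fc - [fm_high, fm_low] = 49000 - [8, 5] = [48992, 48995] kHz
Total occupied spectrum: 48992 kHz to 49008 kHz (plus carrier at 49000 kHz)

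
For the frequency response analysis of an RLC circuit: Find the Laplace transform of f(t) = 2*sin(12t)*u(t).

Standard pair: sin(wt)*u(t) <-> w/(s^2+w^2)
With w = 12: L{2*sin(12t)*u(t)} = 24/(s^2+144)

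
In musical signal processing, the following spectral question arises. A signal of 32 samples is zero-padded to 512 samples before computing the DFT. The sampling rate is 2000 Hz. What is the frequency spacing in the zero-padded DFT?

Original DFT: N = 32, resolution = f_s/N = 2000/32 = 125/2 Hz
Zero-padded DFT: N = 512, resolution = f_s/N = 2000/512 = 125/32 Hz
Zero-padding interpolates the spectrum (finer frequency grid)
but does NOT improve the true spectral resolution (ability to resolve close frequencies).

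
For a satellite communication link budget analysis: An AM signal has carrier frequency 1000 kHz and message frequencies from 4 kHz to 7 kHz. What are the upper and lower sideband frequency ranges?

Upper sideband (USB) = fc + [fm_low, fm_high] = 1000 + [4, 7] = [1004, 1007] kHz
Lower sideband (LSB) = fc - [fm_high, fm_low] = 1000 - [7, 4] = [993, 996] kHz
Total occupied spectrum: 993 kHz to 1007 kHz (plus carrier at 1000 kHz)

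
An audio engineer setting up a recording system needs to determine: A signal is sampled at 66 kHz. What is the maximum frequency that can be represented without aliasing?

The maximum frequency that can be represented without aliasing
is the Nyquist frequency: f_max = f_s / 2 = 66 kHz / 2 = 33 kHz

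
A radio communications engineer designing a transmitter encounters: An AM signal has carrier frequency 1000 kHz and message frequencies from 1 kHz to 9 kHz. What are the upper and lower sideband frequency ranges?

Upper sideband (USB) = fc + [fm_low, fm_high] = 1000 + [1, 9] = [1001, 1009] kHz
Lower sideband (LSB) = fc - [fm_high, fm_low] = 1000 - [9, 1] = [991, 999] kHz
Total occupied spectrum: 991 kHz to 1009 kHz (plus carrier at 1000 kHz)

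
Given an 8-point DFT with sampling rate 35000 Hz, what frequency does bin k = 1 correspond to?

The frequency of DFT bin k is: f_k = k * f_s / N
f_1 = 1 * 35000 / 8 = 4375 Hz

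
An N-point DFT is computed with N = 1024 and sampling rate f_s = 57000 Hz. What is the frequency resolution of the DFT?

DFT frequency resolution = f_s / N
= 57000 / 1024 = 7125/128 Hz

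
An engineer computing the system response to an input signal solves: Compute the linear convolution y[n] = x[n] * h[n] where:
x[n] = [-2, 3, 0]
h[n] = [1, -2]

y[n] = sum_k x[k]*h[n-k]. Output length = len(x) + len(h) - 1 = 3 + 2 - 1 = 4.
y[0] = -2*1 = -2
y[1] = 3*1 + -2*-2 = 7
y[2] = 0*1 + 3*-2 = -6
y[3] = 0*-2 = 0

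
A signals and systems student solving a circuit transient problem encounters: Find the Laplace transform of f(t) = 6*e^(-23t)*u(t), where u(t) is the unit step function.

Standard Laplace transform pair:
e^(-at)*u(t) <-> 1/(s+a)
With a = 23: L{6*e^(-23t)*u(t)} = 6/(s+23), ROC: Re(s) > -23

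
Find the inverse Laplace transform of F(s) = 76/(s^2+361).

Standard pair: w/(s^2+w^2) <-> sin(wt)*u(t)
Recognize w^2 = 361, so w = 19; numerator 76 = 4*19.
f(t) = 4*sin(19t)*u(t)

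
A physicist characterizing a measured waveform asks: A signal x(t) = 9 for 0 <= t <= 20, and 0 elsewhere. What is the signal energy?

Energy = integral of |x(t)|^2 dt over the signal duration
= 9^2 * 20 = 81 * 20 = 1620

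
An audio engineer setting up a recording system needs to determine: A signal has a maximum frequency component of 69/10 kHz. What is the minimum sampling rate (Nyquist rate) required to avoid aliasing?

By the Nyquist-Shannon sampling theorem,
the minimum sampling rate (Nyquist rate) must be at least 2 * f_max.
Nyquist rate = 2 * 69/10 kHz = 69/5 kHz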